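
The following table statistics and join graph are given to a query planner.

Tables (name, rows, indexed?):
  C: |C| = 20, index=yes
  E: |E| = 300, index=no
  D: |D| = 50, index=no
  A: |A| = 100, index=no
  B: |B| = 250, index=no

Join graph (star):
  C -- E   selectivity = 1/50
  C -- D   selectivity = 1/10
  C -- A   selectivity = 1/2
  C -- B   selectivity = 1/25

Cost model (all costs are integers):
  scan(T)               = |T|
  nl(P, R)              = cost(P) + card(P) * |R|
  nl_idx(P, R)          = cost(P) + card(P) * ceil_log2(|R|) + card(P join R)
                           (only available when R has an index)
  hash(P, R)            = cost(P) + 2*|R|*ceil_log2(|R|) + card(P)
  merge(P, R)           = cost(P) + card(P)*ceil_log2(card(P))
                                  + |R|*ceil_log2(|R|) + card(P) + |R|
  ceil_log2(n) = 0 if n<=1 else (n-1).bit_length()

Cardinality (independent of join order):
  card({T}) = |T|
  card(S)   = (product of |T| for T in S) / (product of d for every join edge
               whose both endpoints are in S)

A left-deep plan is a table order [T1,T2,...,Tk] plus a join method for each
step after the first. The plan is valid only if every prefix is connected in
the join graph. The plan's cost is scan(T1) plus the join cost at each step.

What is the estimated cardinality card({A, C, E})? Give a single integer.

6000

Tables in S: A(100), C(20), E(300)
Edges inside S: C-E(d=50), C-A(d=2)
numerator = 100 * 20 * 300 = 600000
denominator = 50 * 2 = 100
card(S) = 600000 / 100 = 6000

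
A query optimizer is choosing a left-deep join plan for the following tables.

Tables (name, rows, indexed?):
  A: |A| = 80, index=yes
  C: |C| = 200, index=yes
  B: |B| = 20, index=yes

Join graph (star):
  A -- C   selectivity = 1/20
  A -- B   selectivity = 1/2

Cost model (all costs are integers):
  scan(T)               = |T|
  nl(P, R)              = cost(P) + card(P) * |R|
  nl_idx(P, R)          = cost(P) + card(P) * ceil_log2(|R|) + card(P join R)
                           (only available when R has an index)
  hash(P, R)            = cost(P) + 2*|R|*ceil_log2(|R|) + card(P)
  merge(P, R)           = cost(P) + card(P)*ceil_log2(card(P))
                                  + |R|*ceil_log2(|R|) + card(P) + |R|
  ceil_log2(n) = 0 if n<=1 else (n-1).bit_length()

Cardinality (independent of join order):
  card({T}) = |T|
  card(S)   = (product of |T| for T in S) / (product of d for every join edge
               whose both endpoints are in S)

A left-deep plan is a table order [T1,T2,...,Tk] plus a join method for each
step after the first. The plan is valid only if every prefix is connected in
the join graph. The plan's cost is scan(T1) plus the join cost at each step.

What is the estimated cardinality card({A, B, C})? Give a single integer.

Tables in S: A(80), B(20), C(200)
Edges inside S: A-C(d=20), A-B(d=2)
numerator = 80 * 20 * 200 = 320000
denominator = 20 * 2 = 40
card(S) = 320000 / 40 = 8000

8000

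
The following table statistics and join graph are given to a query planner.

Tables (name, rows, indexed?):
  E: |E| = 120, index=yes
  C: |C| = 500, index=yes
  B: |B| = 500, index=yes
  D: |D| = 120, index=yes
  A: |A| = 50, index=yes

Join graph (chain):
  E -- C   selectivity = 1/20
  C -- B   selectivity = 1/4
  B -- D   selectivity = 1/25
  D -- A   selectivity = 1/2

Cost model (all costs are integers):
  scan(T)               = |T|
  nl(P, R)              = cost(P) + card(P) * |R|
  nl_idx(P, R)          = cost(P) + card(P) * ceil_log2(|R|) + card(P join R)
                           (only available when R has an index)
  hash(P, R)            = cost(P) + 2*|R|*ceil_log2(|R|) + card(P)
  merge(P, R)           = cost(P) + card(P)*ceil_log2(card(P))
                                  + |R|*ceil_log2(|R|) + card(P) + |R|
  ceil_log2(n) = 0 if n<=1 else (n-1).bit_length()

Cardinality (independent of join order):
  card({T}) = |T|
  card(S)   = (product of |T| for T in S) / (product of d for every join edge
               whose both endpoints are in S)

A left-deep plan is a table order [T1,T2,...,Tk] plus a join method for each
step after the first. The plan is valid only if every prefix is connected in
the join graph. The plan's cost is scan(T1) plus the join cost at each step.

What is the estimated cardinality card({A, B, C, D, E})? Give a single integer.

Tables in S: A(50), B(500), C(500), D(120), E(120)
Edges inside S: E-C(d=20), C-B(d=4), B-D(d=25), D-A(d=2)
numerator = 50 * 500 * 500 * 120 * 120 = 180000000000
denominator = 20 * 4 * 25 * 2 = 4000
card(S) = 180000000000 / 4000 = 45000000

45000000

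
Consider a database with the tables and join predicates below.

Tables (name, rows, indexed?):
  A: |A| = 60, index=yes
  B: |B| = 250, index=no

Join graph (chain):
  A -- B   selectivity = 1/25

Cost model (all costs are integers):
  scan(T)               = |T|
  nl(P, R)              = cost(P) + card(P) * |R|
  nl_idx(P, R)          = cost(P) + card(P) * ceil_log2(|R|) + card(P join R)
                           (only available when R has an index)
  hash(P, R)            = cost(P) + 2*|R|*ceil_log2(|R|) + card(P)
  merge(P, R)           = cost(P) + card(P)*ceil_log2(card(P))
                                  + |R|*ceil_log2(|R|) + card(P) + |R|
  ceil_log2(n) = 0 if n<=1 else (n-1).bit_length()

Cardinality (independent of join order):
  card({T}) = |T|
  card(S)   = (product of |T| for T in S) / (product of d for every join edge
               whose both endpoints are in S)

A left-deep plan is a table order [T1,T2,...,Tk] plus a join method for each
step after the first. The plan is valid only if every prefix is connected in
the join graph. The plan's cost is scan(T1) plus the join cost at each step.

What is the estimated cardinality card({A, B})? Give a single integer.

600

Tables in S: A(60), B(250)
Edges inside S: A-B(d=25)
numerator = 60 * 250 = 15000
denominator = 25 = 25
card(S) = 15000 / 25 = 600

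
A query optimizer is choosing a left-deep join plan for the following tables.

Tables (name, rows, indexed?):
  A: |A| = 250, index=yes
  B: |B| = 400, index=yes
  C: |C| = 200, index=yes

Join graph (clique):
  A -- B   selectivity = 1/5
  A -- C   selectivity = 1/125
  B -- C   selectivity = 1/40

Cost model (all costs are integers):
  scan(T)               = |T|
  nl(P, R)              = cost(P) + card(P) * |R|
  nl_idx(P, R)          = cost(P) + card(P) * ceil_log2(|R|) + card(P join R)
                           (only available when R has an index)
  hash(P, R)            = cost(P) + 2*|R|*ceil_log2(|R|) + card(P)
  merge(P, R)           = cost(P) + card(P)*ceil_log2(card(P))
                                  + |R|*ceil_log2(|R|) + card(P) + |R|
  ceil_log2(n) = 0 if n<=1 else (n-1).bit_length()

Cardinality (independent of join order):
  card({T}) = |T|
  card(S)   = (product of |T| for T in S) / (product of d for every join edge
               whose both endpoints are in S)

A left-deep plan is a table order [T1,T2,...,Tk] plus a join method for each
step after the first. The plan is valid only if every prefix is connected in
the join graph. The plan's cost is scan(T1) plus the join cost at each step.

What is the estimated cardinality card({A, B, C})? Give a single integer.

Tables in S: A(250), B(400), C(200)
Edges inside S: A-B(d=5), A-C(d=125), B-C(d=40)
numerator = 250 * 400 * 200 = 20000000
denominator = 5 * 125 * 40 = 25000
card(S) = 20000000 / 25000 = 800

800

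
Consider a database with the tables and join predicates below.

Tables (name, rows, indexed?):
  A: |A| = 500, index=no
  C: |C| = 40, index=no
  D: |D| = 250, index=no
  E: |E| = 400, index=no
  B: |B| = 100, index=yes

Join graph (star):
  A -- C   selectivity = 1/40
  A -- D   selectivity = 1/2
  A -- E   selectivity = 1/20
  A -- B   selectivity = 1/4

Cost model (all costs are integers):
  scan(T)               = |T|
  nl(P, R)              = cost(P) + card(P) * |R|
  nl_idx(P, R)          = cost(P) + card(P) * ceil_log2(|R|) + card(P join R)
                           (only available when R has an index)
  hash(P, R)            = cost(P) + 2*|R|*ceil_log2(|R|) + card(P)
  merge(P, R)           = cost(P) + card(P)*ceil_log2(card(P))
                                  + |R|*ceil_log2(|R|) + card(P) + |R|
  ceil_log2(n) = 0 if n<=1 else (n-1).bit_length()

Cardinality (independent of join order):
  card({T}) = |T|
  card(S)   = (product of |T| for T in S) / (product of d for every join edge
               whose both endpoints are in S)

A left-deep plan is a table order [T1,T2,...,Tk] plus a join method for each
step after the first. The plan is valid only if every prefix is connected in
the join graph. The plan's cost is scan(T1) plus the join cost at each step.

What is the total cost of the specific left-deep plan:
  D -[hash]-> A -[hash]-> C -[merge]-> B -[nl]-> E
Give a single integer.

step 1: scan D: cost=250, card=250
step 2: join A via hash
    card(P join A) = 250*500/(2) = 62500
    cost = 250 + 2*500*9 + 250 = 9500
step 3: join C via hash
    card(P join C) = 62500*40/(40) = 62500
    cost = 9500 + 2*40*6 + 62500 = 72480
step 4: join B via merge
    card(P join B) = 62500*100/(4) = 1562500
    cost = 72480 + 62500*16 + 100*7 + 62500 + 100 = 1135780
step 5: join E via nl
    card(P join E) = 1562500*400/(20) = 31250000
    cost = 1135780 + 1562500*400 = 626135780

626135780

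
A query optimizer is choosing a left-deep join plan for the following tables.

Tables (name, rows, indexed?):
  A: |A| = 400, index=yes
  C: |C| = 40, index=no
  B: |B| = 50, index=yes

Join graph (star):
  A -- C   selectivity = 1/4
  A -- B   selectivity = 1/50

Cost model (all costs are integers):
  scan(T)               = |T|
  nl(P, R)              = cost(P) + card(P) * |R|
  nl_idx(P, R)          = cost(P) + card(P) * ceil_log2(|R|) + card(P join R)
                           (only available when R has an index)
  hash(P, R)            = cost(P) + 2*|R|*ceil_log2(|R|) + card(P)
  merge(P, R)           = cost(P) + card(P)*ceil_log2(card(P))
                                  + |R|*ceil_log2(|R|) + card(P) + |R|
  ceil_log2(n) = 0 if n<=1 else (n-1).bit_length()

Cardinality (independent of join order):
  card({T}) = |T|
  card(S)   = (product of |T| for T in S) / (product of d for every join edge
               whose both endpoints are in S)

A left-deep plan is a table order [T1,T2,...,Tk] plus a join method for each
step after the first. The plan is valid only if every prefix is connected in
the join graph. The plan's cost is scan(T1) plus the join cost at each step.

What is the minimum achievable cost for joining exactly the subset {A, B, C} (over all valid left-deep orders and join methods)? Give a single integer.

Selinger DP over subsets of {A,B,C}:
  {A}: scan cost=400, card=400
  {C}: scan cost=40, card=40
  {B}: scan cost=50, card=50
  {AC}: card=4000; try (C,hash)→1280, (A,merge)→4320, (A,nl_idx)→4400, (C,merge)→4680, (A,hash)→7280, (A,nl)→16040 …(+1); best=1280 via (C,hash)
  {AB}: card=400; try (A,nl_idx)→900, (B,hash)→1400, (B,nl_idx)→3200, (A,merge)→4400, (B,merge)→4750, (A,hash)→7300 …(+2); best=900 via (A,nl_idx)
  {ABC}: card=4000; try (C,hash)→1780, (C,merge)→5180, (B,hash)→5880, (C,nl)→16900, (B,nl_idx)→29280, (B,merge)→53630 …(+1); best=1780 via (C,hash)

1780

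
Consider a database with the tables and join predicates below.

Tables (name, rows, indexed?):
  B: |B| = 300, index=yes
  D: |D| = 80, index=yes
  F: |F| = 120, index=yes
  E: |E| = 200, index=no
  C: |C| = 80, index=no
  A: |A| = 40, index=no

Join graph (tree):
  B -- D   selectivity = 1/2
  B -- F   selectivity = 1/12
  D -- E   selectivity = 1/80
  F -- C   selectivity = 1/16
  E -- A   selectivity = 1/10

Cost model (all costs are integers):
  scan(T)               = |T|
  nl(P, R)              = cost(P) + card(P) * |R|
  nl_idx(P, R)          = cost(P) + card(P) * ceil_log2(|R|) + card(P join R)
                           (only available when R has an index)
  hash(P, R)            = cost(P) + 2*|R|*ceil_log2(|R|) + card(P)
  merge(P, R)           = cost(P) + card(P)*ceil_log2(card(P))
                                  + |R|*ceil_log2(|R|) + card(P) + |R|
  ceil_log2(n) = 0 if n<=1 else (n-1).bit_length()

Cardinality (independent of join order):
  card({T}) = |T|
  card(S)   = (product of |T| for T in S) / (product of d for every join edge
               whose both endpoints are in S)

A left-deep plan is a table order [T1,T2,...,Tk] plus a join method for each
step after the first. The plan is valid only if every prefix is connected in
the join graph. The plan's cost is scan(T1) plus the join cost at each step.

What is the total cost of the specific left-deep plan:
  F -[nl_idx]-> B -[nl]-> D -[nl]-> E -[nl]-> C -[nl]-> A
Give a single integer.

108244200

step 1: scan F: cost=120, card=120
step 2: join B via nl_idx
    card(P join B) = 120*300/(12) = 3000
    cost = 120 + 120*9 + 3000 = 4200
step 3: join D via nl
    card(P join D) = 3000*80/(2) = 120000
    cost = 4200 + 3000*80 = 244200
step 4: join E via nl
    card(P join E) = 120000*200/(80) = 300000
    cost = 244200 + 120000*200 = 24244200
step 5: join C via nl
    card(P join C) = 300000*80/(16) = 1500000
    cost = 24244200 + 300000*80 = 48244200
step 6: join A via nl
    card(P join A) = 1500000*40/(10) = 6000000
    cost = 48244200 + 1500000*40 = 108244200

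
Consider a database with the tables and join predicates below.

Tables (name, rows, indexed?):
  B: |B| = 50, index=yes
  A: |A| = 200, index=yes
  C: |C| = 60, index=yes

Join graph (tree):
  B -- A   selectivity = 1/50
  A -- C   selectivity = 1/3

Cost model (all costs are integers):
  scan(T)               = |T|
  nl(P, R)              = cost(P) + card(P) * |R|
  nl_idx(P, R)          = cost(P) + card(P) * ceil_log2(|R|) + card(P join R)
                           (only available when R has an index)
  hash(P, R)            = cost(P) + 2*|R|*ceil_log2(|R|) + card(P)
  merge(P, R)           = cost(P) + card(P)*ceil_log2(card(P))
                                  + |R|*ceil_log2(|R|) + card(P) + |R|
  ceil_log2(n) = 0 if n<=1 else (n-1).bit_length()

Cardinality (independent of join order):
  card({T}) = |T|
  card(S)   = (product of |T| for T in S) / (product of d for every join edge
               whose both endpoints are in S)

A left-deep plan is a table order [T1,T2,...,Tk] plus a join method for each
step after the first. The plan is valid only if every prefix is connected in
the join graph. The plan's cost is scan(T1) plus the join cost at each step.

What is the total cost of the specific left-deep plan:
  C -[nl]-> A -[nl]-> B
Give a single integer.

step 1: scan C: cost=60, card=60
step 2: join A via nl
    card(P join A) = 60*200/(3) = 4000
    cost = 60 + 60*200 = 12060
step 3: join B via nl
    card(P join B) = 4000*50/(50) = 4000
    cost = 12060 + 4000*50 = 212060

212060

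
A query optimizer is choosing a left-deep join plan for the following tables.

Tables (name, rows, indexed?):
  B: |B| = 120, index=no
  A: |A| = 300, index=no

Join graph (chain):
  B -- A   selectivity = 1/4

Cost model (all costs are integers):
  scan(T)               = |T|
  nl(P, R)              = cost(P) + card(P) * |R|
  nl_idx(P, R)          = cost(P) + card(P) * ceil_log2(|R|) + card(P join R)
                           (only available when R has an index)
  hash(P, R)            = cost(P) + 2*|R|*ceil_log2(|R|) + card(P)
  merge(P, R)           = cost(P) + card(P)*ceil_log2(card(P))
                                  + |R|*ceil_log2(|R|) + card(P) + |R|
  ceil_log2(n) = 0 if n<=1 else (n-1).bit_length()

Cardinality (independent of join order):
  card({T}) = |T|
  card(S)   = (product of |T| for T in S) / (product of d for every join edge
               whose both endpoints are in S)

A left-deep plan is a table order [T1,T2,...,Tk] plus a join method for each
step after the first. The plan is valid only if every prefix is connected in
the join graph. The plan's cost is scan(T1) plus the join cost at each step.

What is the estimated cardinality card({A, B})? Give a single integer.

9000

Tables in S: A(300), B(120)
Edges inside S: B-A(d=4)
numerator = 300 * 120 = 36000
denominator = 4 = 4
card(S) = 36000 / 4 = 9000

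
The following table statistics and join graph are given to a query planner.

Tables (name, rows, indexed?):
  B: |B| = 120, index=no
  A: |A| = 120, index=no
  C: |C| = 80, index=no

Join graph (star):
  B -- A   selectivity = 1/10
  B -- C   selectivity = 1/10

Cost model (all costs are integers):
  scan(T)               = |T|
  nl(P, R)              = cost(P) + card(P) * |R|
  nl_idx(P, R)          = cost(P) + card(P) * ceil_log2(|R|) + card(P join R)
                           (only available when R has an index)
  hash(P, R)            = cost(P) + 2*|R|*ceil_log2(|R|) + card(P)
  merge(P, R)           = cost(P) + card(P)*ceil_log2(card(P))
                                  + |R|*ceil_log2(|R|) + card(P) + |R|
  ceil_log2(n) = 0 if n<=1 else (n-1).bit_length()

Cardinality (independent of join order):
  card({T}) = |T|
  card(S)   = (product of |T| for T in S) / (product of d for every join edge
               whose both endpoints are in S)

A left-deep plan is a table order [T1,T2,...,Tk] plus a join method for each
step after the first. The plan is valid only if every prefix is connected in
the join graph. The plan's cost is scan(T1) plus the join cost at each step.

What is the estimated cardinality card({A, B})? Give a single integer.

Tables in S: A(120), B(120)
Edges inside S: B-A(d=10)
numerator = 120 * 120 = 14400
denominator = 10 = 10
card(S) = 14400 / 10 = 1440

1440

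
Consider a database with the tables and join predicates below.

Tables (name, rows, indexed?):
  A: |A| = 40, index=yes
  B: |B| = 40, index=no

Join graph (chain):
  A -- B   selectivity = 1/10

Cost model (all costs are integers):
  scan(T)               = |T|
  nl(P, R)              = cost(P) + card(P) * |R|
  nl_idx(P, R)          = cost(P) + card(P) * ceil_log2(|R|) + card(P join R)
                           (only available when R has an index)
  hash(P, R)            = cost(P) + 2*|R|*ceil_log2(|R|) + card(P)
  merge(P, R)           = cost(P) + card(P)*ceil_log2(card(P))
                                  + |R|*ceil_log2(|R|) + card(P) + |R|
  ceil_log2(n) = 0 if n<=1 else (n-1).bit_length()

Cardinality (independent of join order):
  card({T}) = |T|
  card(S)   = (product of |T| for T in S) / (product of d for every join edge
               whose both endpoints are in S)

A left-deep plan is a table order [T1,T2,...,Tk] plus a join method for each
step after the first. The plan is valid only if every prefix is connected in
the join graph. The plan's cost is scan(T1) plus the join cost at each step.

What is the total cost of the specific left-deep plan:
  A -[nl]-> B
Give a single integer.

1640

step 1: scan A: cost=40, card=40
step 2: join B via nl
    card(P join B) = 40*40/(10) = 160
    cost = 40 + 40*40 = 1640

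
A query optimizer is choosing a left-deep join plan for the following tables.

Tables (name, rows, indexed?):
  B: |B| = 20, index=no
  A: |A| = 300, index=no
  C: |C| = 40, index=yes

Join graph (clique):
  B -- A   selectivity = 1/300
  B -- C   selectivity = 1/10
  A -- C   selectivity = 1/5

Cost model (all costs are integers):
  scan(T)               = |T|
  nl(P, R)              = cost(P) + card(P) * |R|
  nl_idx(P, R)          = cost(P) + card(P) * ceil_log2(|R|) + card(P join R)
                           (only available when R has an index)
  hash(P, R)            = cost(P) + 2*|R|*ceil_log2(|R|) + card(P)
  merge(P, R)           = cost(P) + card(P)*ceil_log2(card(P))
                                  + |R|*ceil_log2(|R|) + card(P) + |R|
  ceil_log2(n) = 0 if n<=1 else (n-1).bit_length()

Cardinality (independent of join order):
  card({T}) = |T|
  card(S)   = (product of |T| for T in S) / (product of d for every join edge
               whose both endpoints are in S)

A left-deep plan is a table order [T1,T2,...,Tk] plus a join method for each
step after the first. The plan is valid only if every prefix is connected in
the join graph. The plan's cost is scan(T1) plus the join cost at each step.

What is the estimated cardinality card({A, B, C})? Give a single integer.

16

Tables in S: A(300), B(20), C(40)
Edges inside S: B-A(d=300), B-C(d=10), A-C(d=5)
numerator = 300 * 20 * 40 = 240000
denominator = 300 * 10 * 5 = 15000
card(S) = 240000 / 15000 = 16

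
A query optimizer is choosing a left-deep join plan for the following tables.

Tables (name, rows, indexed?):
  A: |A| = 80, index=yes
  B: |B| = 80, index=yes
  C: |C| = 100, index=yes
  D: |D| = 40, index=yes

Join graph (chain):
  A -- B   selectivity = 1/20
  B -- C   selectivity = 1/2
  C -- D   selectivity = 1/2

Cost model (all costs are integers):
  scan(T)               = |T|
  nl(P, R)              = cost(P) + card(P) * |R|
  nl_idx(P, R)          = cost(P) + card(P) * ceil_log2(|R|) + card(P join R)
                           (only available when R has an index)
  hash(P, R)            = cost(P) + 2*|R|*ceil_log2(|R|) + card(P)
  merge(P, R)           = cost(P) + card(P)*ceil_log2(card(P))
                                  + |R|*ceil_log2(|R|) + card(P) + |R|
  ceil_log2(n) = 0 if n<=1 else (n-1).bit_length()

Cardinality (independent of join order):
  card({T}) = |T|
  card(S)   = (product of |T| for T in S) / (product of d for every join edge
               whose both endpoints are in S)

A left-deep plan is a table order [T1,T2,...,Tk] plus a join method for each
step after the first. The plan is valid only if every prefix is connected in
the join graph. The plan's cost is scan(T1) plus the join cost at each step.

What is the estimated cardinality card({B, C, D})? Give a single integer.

80000

Tables in S: B(80), C(100), D(40)
Edges inside S: B-C(d=2), C-D(d=2)
numerator = 80 * 100 * 40 = 320000
denominator = 2 * 2 = 4
card(S) = 320000 / 4 = 80000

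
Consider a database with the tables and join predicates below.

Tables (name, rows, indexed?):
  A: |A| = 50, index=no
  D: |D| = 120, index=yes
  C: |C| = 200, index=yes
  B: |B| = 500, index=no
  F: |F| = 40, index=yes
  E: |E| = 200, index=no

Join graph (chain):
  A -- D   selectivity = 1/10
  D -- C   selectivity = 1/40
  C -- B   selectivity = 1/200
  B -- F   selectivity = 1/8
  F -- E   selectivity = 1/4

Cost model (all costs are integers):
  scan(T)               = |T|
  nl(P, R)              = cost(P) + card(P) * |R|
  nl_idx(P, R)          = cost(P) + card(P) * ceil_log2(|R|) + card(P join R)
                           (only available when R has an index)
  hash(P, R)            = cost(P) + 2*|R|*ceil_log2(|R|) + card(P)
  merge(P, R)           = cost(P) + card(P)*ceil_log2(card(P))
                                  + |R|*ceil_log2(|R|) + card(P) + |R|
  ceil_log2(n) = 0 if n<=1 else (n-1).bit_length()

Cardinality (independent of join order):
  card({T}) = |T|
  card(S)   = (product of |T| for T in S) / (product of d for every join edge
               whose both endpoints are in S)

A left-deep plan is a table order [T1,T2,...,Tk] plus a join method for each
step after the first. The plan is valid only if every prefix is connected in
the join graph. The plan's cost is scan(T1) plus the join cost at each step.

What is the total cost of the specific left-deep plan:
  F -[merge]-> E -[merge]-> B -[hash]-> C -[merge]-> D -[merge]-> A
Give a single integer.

step 1: scan F: cost=40, card=40
step 2: join E via merge
    card(P join E) = 40*200/(4) = 2000
    cost = 40 + 40*6 + 200*8 + 40 + 200 = 2120
step 3: join B via merge
    card(P join B) = 2000*500/(8) = 125000
    cost = 2120 + 2000*11 + 500*9 + 2000 + 500 = 31120
step 4: join C via hash
    card(P join C) = 125000*200/(200) = 125000
    cost = 31120 + 2*200*8 + 125000 = 159320
step 5: join D via merge
    card(P join D) = 125000*120/(40) = 375000
    cost = 159320 + 125000*17 + 120*7 + 125000 + 120 = 2410280
step 6: join A via merge
    card(P join A) = 375000*50/(10) = 1875000
    cost = 2410280 + 375000*19 + 50*6 + 375000 + 50 = 9910630

9910630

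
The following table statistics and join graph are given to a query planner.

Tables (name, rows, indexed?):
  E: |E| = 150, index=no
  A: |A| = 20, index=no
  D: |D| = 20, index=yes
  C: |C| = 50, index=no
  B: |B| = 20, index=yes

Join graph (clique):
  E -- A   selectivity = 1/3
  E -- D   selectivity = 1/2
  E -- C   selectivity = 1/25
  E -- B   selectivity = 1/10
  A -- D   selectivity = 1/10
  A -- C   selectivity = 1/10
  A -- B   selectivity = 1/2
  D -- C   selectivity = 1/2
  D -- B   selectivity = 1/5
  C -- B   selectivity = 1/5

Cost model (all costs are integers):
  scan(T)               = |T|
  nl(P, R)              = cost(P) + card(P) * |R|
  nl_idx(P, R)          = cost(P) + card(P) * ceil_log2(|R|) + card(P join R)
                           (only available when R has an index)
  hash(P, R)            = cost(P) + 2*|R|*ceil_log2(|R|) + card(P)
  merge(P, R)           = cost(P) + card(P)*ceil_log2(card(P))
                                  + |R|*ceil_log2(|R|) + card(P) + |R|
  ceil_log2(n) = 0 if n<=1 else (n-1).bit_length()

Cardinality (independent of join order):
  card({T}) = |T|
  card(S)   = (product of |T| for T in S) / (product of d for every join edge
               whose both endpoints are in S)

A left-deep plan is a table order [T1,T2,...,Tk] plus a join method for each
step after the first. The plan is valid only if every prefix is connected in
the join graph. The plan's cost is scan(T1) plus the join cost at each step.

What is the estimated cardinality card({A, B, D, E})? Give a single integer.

200

Tables in S: A(20), B(20), D(20), E(150)
Edges inside S: E-A(d=3), E-D(d=2), E-B(d=10), A-D(d=10), A-B(d=2), D-B(d=5)
numerator = 20 * 20 * 20 * 150 = 1200000
denominator = 3 * 2 * 10 * 10 * 2 * 5 = 6000
card(S) = 1200000 / 6000 = 200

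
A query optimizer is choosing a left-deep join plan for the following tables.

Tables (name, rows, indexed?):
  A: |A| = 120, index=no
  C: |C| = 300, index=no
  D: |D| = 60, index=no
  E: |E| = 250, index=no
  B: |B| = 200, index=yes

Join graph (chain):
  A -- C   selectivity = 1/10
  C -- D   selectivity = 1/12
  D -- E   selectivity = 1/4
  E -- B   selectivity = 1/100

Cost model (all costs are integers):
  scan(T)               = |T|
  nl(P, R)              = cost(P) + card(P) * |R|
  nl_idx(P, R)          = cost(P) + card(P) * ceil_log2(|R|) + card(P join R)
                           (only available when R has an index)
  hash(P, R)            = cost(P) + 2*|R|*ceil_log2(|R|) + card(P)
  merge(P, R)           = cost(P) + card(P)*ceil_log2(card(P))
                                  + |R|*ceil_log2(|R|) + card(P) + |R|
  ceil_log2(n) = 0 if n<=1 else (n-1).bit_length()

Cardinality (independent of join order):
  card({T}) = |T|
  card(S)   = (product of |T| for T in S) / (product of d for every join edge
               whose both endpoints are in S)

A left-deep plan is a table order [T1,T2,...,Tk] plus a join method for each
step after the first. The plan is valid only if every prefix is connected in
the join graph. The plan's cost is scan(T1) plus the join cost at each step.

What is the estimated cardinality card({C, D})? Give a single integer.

Tables in S: C(300), D(60)
Edges inside S: C-D(d=12)
numerator = 300 * 60 = 18000
denominator = 12 = 12
card(S) = 18000 / 12 = 1500

1500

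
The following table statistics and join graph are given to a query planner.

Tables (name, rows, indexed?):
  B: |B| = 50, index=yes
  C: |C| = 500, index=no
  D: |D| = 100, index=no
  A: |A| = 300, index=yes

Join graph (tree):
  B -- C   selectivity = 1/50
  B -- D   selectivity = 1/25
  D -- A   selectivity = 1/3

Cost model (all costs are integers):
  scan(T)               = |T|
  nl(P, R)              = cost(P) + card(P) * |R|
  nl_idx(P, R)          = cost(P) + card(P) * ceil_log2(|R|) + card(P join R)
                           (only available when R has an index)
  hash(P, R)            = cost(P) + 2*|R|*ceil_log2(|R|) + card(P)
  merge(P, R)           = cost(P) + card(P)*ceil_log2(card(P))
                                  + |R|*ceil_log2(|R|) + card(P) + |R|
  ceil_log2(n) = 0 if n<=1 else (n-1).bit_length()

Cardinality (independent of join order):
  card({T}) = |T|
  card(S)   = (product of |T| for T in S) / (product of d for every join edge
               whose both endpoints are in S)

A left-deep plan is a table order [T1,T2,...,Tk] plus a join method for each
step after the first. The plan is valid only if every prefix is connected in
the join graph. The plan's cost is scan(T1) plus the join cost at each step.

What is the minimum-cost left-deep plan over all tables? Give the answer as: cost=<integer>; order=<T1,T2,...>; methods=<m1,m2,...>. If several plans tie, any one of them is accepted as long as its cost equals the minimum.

cost=10900; order=C,B,D,A; methods=hash,hash,hash

Selinger DP (subsets sized 1..n):
  {B}: scan cost=50, card=50
  {C}: scan cost=500, card=500
  {D}: scan cost=100, card=100
  {A}: scan cost=300, card=300
  {BC}: card=500; try (B,hash)→1600, (B,nl_idx)→4000, (C,merge)→5400, (B,merge)→5850, (C,hash)→9100, (C,nl)→25050 …(+1); best=1600 via (B,hash)
  {BD}: card=200; try (B,hash)→800, (B,nl_idx)→900, (D,merge)→1200, (B,merge)→1250, (D,hash)→1500, (D,nl)→5050 …(+1); best=800 via (B,hash)
  {AD}: card=10000; try (D,hash)→2000, (A,merge)→3900, (D,merge)→4100, (A,hash)→5600, (A,nl_idx)→11000, (A,nl)→30100 …(+1); best=2000 via (D,hash)
  {BCD}: card=2000; try (D,hash)→3500, (D,merge)→7400, (C,merge)→7600, (C,hash)→10000, (D,nl)→51600, (C,nl)→100800; best=3500 via (D,hash)
  {ABD}: card=20000; try (A,merge)→5600, (A,hash)→6400, (B,hash)→12600, (A,nl_idx)→22600, (A,nl)→60800, (B,nl_idx)→82000 …(+2); best=5600 via (A,merge)
  {ABCD}: card=200000; try (A,hash)→10900, (A,merge)→30500, (C,hash)→34600, (A,nl_idx)→221500, (C,merge)→330600, (A,nl)→603500 …(+1); best=10900 via (A,hash)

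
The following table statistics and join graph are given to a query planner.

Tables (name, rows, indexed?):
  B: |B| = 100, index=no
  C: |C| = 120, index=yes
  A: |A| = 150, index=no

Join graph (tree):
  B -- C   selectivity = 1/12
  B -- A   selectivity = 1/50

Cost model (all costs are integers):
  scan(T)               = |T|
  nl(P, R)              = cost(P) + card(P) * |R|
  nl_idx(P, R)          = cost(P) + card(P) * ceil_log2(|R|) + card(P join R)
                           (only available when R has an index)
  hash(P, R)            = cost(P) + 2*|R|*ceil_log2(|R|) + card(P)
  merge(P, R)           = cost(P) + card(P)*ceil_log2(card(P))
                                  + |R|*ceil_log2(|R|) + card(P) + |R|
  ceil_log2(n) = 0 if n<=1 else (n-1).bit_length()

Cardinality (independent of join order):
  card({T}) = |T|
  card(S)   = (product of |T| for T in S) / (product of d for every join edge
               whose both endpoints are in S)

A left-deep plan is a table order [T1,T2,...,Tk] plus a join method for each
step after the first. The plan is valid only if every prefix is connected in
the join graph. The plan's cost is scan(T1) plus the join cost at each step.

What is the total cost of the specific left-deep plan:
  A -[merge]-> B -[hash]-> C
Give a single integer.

step 1: scan A: cost=150, card=150
step 2: join B via merge
    card(P join B) = 150*100/(50) = 300
    cost = 150 + 150*8 + 100*7 + 150 + 100 = 2300
step 3: join C via hash
    card(P join C) = 300*120/(12) = 3000
    cost = 2300 + 2*120*7 + 300 = 4280

4280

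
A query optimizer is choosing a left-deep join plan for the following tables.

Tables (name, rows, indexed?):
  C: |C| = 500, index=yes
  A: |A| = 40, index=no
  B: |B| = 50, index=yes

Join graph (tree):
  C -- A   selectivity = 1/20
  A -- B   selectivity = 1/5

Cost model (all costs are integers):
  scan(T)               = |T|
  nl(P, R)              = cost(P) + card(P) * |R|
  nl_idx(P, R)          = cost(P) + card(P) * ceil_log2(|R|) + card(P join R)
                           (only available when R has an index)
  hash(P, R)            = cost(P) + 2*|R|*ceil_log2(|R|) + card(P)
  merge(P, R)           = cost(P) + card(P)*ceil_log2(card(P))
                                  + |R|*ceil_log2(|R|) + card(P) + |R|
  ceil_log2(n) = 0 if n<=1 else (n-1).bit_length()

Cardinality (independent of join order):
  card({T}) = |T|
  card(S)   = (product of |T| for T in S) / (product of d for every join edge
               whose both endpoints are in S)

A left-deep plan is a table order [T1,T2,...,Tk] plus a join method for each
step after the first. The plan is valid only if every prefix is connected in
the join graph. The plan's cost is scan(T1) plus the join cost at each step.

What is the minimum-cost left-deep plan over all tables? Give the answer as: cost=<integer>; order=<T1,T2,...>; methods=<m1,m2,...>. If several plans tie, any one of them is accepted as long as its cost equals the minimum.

Selinger DP (subsets sized 1..n):
  {C}: scan cost=500, card=500
  {A}: scan cost=40, card=40
  {B}: scan cost=50, card=50
  {AC}: card=1000; try (C,nl_idx)→1400, (A,hash)→1480, (C,merge)→5320, (A,merge)→5780, (C,hash)→9080, (C,nl)→20040 …(+1); best=1400 via (C,nl_idx)
  {AB}: card=400; try (A,hash)→580, (B,merge)→670, (B,hash)→680, (B,nl_idx)→680, (A,merge)→680, (B,nl)→2040 …(+1); best=580 via (A,hash)
  {ABC}: card=10000; try (B,hash)→3000, (C,merge)→9580, (C,hash)→9980, (B,merge)→12750, (C,nl_idx)→14180, (B,nl_idx)→17400 …(+2); best=3000 via (B,hash)

cost=3000; order=A,C,B; methods=nl_idx,hash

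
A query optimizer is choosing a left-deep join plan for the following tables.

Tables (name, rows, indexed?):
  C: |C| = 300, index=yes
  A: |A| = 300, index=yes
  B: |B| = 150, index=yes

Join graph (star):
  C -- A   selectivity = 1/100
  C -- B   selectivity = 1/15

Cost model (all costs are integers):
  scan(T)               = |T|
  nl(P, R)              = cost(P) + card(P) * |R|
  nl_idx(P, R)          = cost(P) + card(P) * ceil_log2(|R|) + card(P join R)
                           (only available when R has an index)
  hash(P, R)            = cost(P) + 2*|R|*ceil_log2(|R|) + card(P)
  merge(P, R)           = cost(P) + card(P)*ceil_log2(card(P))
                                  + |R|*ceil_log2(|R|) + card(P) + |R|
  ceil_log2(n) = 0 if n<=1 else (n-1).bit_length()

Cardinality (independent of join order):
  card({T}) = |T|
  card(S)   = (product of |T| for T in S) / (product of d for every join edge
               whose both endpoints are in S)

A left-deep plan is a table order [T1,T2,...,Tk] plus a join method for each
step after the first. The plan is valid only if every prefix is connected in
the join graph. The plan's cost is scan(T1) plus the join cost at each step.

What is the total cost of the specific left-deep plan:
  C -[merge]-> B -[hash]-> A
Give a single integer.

step 1: scan C: cost=300, card=300
step 2: join B via merge
    card(P join B) = 300*150/(15) = 3000
    cost = 300 + 300*9 + 150*8 + 300 + 150 = 4650
step 3: join A via hash
    card(P join A) = 3000*300/(100) = 9000
    cost = 4650 + 2*300*9 + 3000 = 13050

13050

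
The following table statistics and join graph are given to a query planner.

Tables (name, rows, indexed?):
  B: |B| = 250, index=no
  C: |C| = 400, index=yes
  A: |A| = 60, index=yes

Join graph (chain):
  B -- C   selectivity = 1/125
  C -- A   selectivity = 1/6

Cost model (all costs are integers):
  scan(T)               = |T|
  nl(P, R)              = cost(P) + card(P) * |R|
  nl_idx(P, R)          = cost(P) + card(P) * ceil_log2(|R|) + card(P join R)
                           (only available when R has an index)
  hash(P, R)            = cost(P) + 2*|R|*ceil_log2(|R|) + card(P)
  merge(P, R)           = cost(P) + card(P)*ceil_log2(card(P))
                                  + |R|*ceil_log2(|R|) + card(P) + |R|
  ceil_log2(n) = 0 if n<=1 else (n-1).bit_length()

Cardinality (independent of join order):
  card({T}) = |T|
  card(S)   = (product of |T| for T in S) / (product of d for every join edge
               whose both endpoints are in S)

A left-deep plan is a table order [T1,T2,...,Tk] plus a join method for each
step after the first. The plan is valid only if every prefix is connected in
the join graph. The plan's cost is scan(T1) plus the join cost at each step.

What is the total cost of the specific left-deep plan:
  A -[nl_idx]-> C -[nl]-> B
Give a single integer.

step 1: scan A: cost=60, card=60
step 2: join C via nl_idx
    card(P join C) = 60*400/(6) = 4000
    cost = 60 + 60*9 + 4000 = 4600
step 3: join B via nl
    card(P join B) = 4000*250/(125) = 8000
    cost = 4600 + 4000*250 = 1004600

1004600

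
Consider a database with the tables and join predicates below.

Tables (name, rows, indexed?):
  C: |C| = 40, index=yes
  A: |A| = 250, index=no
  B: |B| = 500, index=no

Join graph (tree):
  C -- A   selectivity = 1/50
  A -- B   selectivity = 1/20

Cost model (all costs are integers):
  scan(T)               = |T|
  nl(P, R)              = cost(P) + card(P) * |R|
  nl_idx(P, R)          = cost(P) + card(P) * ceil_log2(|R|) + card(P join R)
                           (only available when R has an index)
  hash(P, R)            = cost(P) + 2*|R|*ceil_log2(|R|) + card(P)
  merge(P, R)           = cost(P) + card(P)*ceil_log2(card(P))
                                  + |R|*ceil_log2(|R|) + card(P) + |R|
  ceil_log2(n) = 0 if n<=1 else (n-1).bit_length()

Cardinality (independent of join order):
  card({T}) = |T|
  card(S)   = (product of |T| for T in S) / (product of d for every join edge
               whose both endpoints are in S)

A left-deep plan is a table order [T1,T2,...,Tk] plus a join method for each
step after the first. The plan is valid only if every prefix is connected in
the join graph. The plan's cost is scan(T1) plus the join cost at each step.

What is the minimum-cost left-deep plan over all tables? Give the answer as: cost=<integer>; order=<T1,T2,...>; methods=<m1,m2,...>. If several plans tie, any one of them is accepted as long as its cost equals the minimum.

Selinger DP (subsets sized 1..n):
  {C}: scan cost=40, card=40
  {A}: scan cost=250, card=250
  {B}: scan cost=500, card=500
  {AC}: card=200; try (C,hash)→980, (C,nl_idx)→1950, (A,merge)→2570, (C,merge)→2780, (A,hash)→4080, (A,nl)→10040 …(+1); best=980 via (C,hash)
  {AB}: card=6250; try (A,hash)→5000, (B,merge)→7500, (A,merge)→7750, (B,hash)→9500, (B,nl)→125250, (A,nl)→125500; best=5000 via (A,hash)
  {ABC}: card=5000; try (B,merge)→7780, (B,hash)→10180, (C,hash)→11730, (C,nl_idx)→47500, (C,merge)→92780, (B,nl)→100980 …(+1); best=7780 via (B,merge)

cost=7780; order=A,C,B; methods=hash,merge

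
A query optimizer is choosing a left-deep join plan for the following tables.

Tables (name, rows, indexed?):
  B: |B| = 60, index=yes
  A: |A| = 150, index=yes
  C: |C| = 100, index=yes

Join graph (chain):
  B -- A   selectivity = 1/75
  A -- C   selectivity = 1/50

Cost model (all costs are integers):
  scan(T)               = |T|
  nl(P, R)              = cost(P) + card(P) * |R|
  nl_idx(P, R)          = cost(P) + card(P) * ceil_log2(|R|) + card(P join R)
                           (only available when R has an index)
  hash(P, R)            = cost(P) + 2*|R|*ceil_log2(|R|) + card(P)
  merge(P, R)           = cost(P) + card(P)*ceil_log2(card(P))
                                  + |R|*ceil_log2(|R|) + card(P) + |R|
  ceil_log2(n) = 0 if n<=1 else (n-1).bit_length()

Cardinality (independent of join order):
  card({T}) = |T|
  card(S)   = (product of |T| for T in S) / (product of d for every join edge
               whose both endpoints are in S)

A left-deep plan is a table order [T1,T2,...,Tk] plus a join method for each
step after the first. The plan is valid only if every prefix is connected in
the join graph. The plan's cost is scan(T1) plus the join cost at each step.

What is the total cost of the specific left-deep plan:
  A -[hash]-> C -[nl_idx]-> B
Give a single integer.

step 1: scan A: cost=150, card=150
step 2: join C via hash
    card(P join C) = 150*100/(50) = 300
    cost = 150 + 2*100*7 + 150 = 1700
step 3: join B via nl_idx
    card(P join B) = 300*60/(75) = 240
    cost = 1700 + 300*6 + 240 = 3740

3740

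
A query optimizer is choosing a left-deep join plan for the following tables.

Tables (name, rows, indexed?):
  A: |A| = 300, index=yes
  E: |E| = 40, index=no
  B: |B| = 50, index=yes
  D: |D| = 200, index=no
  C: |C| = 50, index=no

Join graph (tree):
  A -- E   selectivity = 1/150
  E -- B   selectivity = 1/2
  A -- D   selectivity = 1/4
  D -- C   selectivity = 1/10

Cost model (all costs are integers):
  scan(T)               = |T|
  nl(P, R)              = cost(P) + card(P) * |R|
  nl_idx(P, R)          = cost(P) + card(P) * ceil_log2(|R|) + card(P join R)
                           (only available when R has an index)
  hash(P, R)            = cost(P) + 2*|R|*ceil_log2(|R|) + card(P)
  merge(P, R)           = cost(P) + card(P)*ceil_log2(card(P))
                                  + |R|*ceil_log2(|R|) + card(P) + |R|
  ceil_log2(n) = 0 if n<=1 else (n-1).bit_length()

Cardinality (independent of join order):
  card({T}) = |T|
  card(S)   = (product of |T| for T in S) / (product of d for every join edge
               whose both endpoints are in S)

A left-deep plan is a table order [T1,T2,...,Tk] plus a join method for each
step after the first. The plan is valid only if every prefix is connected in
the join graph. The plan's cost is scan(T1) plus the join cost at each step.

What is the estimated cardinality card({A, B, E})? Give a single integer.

Tables in S: A(300), B(50), E(40)
Edges inside S: A-E(d=150), E-B(d=2)
numerator = 300 * 50 * 40 = 600000
denominator = 150 * 2 = 300
card(S) = 600000 / 300 = 2000

2000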